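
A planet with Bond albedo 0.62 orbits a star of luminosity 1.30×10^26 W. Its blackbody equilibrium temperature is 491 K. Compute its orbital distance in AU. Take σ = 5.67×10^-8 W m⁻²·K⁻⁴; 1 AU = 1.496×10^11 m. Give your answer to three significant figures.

0.115 AU

Required flux: S = 4σT⁴/(1−α) = 34690 W m⁻².
S = L/(4πd²) → d = √(L/4πS) = √(1.30×10^26/(4π·34690)) = 1.727×10^10 m = 0.1154 AU.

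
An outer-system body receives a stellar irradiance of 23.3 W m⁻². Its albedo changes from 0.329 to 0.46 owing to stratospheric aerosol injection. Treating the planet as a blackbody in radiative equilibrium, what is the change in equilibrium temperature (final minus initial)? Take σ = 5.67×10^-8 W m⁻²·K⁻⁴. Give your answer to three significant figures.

Initial: T₁ = [S(1−0.329)/(4σ)]^(1/4) = 91.12 K.
With α = 0.46, T₂ = 86.30 K.
ΔT = T₂ − T₁ = -4.816 K.

-4.82 kelvin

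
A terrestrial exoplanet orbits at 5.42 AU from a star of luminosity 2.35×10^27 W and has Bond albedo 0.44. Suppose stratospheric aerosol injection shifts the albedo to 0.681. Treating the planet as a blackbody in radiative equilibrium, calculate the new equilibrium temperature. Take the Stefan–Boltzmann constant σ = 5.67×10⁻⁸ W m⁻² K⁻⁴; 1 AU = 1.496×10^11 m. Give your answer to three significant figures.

141 kelvin

d = 5.42 × 1.496×10^11 m = 8.108×10^11 m.
Flux at the orbit: S = L/(4πd²) = 2.35×10^27/(4π·(8.11×10^11)²) = 284.4 W m⁻².
With the new albedo, S(1−α₂)/4 = 22.68 W m⁻², so T₂ = 141.4 K.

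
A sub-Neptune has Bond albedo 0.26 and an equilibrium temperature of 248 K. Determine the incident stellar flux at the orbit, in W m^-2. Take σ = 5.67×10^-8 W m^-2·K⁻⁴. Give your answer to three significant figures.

From S(1−α)/4 = σT⁴: S = 4σT⁴/(1−α).
The emitted flux is σT⁴ = 214.5 W m^-2.
S = 4·214.5/0.74 = 1159 W m^-2.

1160 W m^-2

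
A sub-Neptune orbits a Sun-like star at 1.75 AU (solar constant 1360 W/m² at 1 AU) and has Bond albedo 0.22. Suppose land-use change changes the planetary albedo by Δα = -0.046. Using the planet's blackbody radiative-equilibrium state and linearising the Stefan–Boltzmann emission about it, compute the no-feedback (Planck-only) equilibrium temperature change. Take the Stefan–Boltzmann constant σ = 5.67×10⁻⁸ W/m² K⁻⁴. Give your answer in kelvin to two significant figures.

Flux at the orbit: S = 1360/(1.75)² = 444.1 W/m².
The baseline emission temperature is T_e = 197.7 K.
TOA radiative forcing: ΔF = −S·Δα/4 = −444.1·(-0.046)/4 = 5.107 W/m².
Planck response: λ_P = 4σT_e³ = 4·5.67×10⁻⁸·(197.7)³ = 1.752 W/m²/K.
ΔT₀ = ΔF/λ_P = 5.107/1.752 = 2.91 K.

2.9 K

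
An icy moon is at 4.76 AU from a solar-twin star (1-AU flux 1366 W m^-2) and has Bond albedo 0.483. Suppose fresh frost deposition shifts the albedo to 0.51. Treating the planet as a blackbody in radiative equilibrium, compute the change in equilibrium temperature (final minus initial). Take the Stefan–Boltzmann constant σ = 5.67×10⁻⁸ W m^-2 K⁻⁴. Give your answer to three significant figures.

Flux at the orbit: S = 1366/(4.76)² = 60.29 W m^-2.
Before: T₁ = [60.29·0.517/(4σ)]^(1/4) = 108.3 K.
After:  T₂ = [60.29·0.49/(4σ)]^(1/4) = 106.8 K.
Change: 106.8 − 108.3 = -1.442 K.

-1.44 K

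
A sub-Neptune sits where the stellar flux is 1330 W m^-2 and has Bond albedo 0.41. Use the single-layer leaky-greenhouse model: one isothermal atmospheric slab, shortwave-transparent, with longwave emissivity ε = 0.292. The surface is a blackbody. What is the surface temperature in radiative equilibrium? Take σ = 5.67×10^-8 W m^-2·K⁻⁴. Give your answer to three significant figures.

252 K

Effective emission temperature (TOA balance): σT_e⁴ = S(1−α)/4 = 196.2 W m^-2 → T_e = 242.5 K.
The surface balance (absorbed SW + ε·downward IR = σT_s⁴) with T_a⁴ = T_s⁴/2 reduces to T_s = T_e·[2/(2−ε)]^¼ = 252.3 K.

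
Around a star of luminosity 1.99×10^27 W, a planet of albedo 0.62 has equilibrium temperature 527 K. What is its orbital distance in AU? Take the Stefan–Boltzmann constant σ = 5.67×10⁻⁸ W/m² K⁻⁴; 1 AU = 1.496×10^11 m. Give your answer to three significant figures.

0.392 AU

Required flux: S = 4σT⁴/(1−α) = 46040 W/m².
Then d = [L/(4πS)]^(1/2) = 5.865×10^10 m, i.e. 0.3920 AU.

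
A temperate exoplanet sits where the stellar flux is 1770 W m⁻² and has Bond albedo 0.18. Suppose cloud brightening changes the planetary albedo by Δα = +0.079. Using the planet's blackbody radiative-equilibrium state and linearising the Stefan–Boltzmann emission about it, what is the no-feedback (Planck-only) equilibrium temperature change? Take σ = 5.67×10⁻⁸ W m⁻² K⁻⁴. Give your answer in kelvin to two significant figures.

-6.8 K

Reference equilibrium: T_e = [S(1−α)/(4σ)]^(1/4) = 282.8 K.
The change in absorbed flux is Δ[S(1−α)/4] = −SΔα/4 = -34.96 W m⁻².
Linearising σT⁴ gives d(σT⁴)/dT = 4σT_e³ = 5.132 W m⁻² per K.
So ΔT₀ = -34.96/5.132 = -6.81 K.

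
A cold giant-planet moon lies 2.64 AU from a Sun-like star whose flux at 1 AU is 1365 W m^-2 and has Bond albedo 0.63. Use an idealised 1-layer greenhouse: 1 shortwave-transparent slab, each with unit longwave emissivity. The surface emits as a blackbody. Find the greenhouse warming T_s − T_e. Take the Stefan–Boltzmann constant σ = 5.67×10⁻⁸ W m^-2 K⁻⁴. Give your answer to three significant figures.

Flux at the orbit: S = 1365/(2.64)² = 195.9 W m^-2.
The effective emission temperature is T_e = [S(1−α)/(4σ)]^¼ = 133.7 K.
Surface: T_s = (2)^¼·T_e = 159.0 K.
Warming: T_s − T_e = 25.30 K.

25.3 K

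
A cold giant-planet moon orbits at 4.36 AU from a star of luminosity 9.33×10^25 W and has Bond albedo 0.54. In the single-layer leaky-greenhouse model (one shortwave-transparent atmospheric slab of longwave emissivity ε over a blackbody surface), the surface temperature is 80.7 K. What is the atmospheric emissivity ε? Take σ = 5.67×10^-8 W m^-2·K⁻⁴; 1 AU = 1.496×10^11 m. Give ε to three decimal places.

Orbital distance: d = 4.36 AU = 6.523×10^11 m.
S = L/(4πd²) = 17.45 W m^-2.
TOA balance gives T_e = 77.13 K.
Since (2−ε)/2 = (T_e/T_s)⁴ = 0.8346, ε = 0.3309.

0.331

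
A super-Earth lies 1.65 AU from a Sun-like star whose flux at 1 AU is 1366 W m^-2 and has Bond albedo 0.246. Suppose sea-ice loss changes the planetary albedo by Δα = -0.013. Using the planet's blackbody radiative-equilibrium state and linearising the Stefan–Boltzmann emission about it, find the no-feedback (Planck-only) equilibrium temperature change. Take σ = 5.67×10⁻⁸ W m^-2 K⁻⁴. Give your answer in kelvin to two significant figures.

Flux at the orbit: S = 1366/(1.65)² = 501.7 W m^-2.
Unperturbed T_e = [501.7·(1−0.246)/(4σ)]^¼ = 202.1 K.
ΔF = −(S/4)Δα = −(501.7/4)×(-0.013) = 1.631 W m^-2.
The Planck feedback parameter is 4σT_e³ = 1.872 W m^-2/K.
So ΔT₀ = 1.631/1.872 = 0.871 K.

0.87 K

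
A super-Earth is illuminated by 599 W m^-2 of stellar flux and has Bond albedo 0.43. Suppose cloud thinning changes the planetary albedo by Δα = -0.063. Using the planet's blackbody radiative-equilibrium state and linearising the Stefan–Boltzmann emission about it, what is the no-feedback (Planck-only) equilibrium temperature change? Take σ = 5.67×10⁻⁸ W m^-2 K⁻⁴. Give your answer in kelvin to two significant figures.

Reference equilibrium: T_e = [S(1−α)/(4σ)]^(1/4) = 197.0 K.
The change in absorbed flux is Δ[S(1−α)/4] = −SΔα/4 = 9.434 W m^-2.
Linearising σT⁴ gives d(σT⁴)/dT = 4σT_e³ = 1.733 W m^-2 per K.
ΔT₀ = ΔF/λ_P = 9.434/1.733 = 5.44 K.

5.4 K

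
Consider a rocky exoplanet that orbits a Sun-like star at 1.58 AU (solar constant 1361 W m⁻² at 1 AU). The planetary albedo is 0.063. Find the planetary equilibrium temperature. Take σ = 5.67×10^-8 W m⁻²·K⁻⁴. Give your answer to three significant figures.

218 K

Irradiance scales as 1/d², so S = 1361 W m⁻² × (1/1.58)² = 545.2 W m⁻².
Absorbed flux (global mean): S(1−α)/4 = 545.2·0.937/4 = 127.7 W m⁻².
Set σT⁴ = 127.7 → T = (127.7/σ)^(1/4) = 217.9 K.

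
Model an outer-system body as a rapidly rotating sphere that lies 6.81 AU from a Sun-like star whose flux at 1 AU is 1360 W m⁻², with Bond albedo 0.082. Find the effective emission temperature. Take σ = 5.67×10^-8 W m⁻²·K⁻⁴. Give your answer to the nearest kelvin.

104 kelvin

Flux at the orbit: S = 1360/(6.81)² = 29.33 W m⁻².
Averaging over the sphere, the absorbed flux is S(1−α)/4 = 6.730 W m⁻².
Set σT⁴ = 6.730 → T = (6.730/σ)^(1/4) = 104.4 K.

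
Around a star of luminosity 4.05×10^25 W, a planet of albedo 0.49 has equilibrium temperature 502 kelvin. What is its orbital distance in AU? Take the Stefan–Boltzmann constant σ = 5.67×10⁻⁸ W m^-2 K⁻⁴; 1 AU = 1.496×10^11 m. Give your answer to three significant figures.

Energy balance gives S = 4σT⁴/(1−α) = 28240 W m^-2.
Then d = [L/(4πS)]^(1/2) = 1.068×10^10 m, i.e. 0.07141 AU.

0.0714 AU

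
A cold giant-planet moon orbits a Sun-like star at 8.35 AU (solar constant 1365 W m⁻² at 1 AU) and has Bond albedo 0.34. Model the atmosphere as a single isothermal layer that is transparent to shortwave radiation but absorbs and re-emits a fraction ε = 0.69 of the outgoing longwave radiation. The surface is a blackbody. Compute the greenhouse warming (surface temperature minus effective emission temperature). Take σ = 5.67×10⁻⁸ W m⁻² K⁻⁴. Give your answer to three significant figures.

9.69 K

By the inverse-square law, S = 1365/8.35² = 19.58 W m⁻².
At the top of the atmosphere, σT_e⁴ = S(1−α)/4 = 3.230 W m⁻², giving T_e = 86.88 K.
The surface balance (absorbed SW + ε·downward IR = σT_s⁴) with T_a⁴ = T_s⁴/2 reduces to T_s = T_e·[2/(2−ε)]^¼ = 96.57 K.
The atmosphere warms the surface by 9.694 K.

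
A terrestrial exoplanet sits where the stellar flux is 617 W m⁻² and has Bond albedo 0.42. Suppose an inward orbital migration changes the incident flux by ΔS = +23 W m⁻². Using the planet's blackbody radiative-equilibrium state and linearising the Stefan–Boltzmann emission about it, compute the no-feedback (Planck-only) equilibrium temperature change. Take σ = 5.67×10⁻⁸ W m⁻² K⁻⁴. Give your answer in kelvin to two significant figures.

The baseline emission temperature is T_e = 199.3 K.
Only a fraction (1−α) is absorbed and it's spread over 4πR², so ΔF = (1−α)ΔS/4 = 3.335 W m⁻².
Planck response: λ_P = 4σT_e³ = 4·5.67×10⁻⁸·(199.3)³ = 1.796 W m⁻²/K.
So ΔT₀ = 3.335/1.796 = 1.86 K.

1.9 kelvin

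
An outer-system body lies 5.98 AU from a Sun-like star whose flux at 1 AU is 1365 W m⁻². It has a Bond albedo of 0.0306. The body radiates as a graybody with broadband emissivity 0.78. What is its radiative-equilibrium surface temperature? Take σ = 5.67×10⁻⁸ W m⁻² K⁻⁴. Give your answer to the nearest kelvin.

120 K

Irradiance scales as 1/d², so S = 1365 W m⁻² × (1/5.98)² = 38.17 W m⁻².
Absorbed flux (global mean): S(1−α)/4 = 38.17·0.969/4 = 9.251 W m⁻².
Equating to εσT⁴ with ε = 0.78: T = (9.251/0.78σ)^(1/4) = 120.3 K.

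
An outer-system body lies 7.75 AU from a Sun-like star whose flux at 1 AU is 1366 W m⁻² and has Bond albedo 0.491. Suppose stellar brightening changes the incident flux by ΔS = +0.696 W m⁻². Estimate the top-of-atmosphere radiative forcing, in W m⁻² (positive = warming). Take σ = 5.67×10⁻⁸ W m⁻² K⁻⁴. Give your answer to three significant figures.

0.0886 W m⁻²

Irradiance scales as 1/d², so S = 1366 W m⁻² × (1/7.75)² = 22.74 W m⁻².
ΔF = Δ[S(1−α)]/4 = (1−0.491)·+0.696/4 = 0.08857 W m⁻².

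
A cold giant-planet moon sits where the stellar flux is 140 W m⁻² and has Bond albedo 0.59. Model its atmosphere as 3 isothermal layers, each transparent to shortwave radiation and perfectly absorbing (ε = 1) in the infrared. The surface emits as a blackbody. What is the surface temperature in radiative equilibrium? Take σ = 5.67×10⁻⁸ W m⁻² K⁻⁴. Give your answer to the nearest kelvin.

OLR = S(1−α)/4 = 14.35 W m⁻²; the top layer radiates at T_e = 126.1 K.
Layer-by-layer balance gives σT_s⁴ = (N+1)σT_e⁴, so T_s = 4^¼·126.1 = 178.4 K.

178 kelvin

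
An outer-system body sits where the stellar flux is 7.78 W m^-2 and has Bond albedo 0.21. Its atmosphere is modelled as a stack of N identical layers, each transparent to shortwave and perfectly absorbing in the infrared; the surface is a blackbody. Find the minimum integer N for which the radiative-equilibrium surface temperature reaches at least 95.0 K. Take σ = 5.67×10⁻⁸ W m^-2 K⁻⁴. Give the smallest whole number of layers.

3

The effective emission temperature is T_e = [S(1−α)/(4σ)]^¼ = 72.15 K.
Need (N+1)T_e⁴ ≥ T_s⁴, i.e. N+1 ≥ (95.0/72.15)⁴ = 3.006.
The minimum whole number is N = 3.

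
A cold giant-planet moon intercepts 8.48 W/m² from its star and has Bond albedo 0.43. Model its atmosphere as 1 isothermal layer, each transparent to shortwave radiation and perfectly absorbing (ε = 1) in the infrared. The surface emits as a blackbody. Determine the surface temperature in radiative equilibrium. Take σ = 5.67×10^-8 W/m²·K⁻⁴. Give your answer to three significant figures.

OLR = S(1−α)/4 = 1.208 W/m²; the top layer radiates at T_e = 67.94 K.
With N = 1 opaque layers, T_s = (N+1)^(1/4)·T_e = 2^(1/4)·67.94 = 80.80 K.

80.8 K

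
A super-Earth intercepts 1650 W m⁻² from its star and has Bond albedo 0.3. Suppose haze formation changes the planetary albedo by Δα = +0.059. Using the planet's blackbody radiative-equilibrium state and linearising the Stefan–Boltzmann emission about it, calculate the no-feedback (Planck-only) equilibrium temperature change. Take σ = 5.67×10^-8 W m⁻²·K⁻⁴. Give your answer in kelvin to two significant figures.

Unperturbed T_e = [1650·(1−0.3)/(4σ)]^¼ = 267.1 K.
ΔF = −(S/4)Δα = −(1650/4)×(+0.059) = -24.34 W m⁻².
Linearising σT⁴ gives d(σT⁴)/dT = 4σT_e³ = 4.324 W m⁻² per K.
ΔT₀ = ΔF/λ_P = -24.34/4.324 = -5.63 K.

-5.6 kelvin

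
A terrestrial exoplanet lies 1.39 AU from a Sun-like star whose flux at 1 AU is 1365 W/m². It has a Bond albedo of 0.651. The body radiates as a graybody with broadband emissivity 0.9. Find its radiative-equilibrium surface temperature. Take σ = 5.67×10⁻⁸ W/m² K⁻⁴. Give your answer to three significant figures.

186 kelvin

Irradiance scales as 1/d², so S = 1365 W/m² × (1/1.39)² = 706.5 W/m².
Averaging over the sphere, the absorbed flux is S(1−α)/4 = 61.64 W/m².
Equating to εσT⁴ with ε = 0.9: T = (61.64/0.9σ)^(1/4) = 186.4 K.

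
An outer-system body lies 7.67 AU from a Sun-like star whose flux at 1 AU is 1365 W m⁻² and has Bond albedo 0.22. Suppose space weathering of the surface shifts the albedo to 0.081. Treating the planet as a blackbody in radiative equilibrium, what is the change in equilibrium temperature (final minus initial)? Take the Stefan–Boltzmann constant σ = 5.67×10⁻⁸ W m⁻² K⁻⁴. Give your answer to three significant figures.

By the inverse-square law, S = 1365/7.67² = 23.20 W m⁻².
Initial: T₁ = [S(1−0.22)/(4σ)]^(1/4) = 94.51 K.
Final:   T₂ = [S(1−0.081)/(4σ)]^(1/4) = 98.47 K.
Change: 98.47 − 94.51 = 3.955 K.

3.96 K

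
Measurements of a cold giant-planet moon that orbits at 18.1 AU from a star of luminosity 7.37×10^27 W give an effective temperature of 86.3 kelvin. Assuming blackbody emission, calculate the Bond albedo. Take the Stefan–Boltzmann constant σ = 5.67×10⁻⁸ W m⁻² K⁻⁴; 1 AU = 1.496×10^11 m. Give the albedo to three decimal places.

0.843

Orbital distance: d = 18.1 AU = 2.708×10^12 m.
Flux at the orbit: S = L/(4πd²) = 7.37×10^27/(4π·(2.71×10^12)²) = 79.99 W m⁻².
Rearranging the radiative balance, α = 1 − 4σT⁴/S.
4σT⁴ = 4·5.67×10⁻⁸·(86.3)⁴ = 12.58 W m⁻².
1−α = 12.58/79.99 = 0.1573, so α = 0.8427.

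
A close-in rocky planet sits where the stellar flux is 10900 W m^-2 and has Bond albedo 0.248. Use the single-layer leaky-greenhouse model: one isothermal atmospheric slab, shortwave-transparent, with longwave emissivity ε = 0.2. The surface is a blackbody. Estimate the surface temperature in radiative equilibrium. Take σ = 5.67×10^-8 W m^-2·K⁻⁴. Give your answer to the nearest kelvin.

448 K

Effective emission temperature (TOA balance): σT_e⁴ = S(1−α)/4 = 2049 W m^-2 → T_e = 436.0 K.
For a single slab of emissivity ε, T_s⁴ = 2T_e⁴/(2−ε); thus T_s = 436.0·(1.111)^(1/4) = 447.7 K.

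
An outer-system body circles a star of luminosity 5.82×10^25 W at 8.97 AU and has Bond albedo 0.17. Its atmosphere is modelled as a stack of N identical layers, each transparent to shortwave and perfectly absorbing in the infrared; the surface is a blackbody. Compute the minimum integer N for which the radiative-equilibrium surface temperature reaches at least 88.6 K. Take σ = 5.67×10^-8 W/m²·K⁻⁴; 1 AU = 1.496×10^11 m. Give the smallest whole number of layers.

d = 8.97 × 1.496×10^11 m = 1.342×10^12 m.
S = L/(4πd²) = 2.572 W/m².
The effective emission temperature is T_e = [S(1−α)/(4σ)]^¼ = 55.39 K.
Need (N+1)T_e⁴ ≥ T_s⁴, i.e. N+1 ≥ (88.6/55.39)⁴ = 6.547.
So N ≥ 5.547; the smallest integer is N = 6.

6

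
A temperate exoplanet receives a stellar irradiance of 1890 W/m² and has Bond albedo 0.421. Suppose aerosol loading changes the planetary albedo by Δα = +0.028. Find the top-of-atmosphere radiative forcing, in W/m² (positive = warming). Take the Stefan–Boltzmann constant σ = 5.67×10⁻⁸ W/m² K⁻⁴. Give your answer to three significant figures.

-13.2 W/m²

The change in absorbed flux is Δ[S(1−α)/4] = −SΔα/4 = -13.23 W/m².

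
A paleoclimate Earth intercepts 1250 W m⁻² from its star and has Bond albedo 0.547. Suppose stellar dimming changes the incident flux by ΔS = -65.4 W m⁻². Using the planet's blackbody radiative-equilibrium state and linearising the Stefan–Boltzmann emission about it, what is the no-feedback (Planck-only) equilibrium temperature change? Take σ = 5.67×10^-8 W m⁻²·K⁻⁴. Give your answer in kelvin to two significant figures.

The baseline emission temperature is T_e = 223.5 K.
TOA radiative forcing: ΔF = (1−α)ΔS/4 = 0.453·(-65.4)/4 = -7.407 W m⁻².
Linearising σT⁴ gives d(σT⁴)/dT = 4σT_e³ = 2.533 W m⁻² per K.
So ΔT₀ = -7.407/2.533 = -2.92 K.

-2.9 K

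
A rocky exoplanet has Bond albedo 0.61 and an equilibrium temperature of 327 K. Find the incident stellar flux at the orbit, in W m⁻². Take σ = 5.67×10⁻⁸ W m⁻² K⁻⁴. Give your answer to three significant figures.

6650 W m⁻²

From S(1−α)/4 = σT⁴: S = 4σT⁴/(1−α).
The emitted flux is σT⁴ = 648.3 W m⁻².
S = 4·648.3/0.39 = 6649 W m⁻².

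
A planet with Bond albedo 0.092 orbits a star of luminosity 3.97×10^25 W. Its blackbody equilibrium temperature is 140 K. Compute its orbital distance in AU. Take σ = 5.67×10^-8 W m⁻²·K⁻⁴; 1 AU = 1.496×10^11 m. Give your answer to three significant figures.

1.21 AU

The flux needed for this T is 4σT⁴/(1−0.092) = 95.96 W m⁻².
S = L/(4πd²) → d = √(L/4πS) = √(3.97×10^25/(4π·95.96)) = 1.814×10^11 m = 1.213 AU.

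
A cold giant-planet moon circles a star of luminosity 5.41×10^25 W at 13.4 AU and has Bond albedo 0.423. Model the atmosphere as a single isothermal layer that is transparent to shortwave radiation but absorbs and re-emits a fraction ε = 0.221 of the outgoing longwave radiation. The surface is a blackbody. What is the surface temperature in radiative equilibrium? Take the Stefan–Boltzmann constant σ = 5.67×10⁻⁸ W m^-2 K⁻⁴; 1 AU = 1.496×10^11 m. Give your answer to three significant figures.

d = 13.4 × 1.496×10^11 m = 2.005×10^12 m.
Flux at the orbit: S = L/(4πd²) = 5.41×10^25/(4π·(2.00×10^12)²) = 1.071 W m^-2.
Effective emission temperature (TOA balance): σT_e⁴ = S(1−α)/4 = 0.1545 W m^-2 → T_e = 40.63 K.
The surface balance (absorbed SW + ε·downward IR = σT_s⁴) with T_a⁴ = T_s⁴/2 reduces to T_s = T_e·[2/(2−ε)]^¼ = 41.84 K.

41.8 K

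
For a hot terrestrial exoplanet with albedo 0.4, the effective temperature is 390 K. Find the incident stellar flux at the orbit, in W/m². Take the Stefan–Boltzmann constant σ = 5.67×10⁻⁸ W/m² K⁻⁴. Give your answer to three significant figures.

Invert the energy balance for S: S = 4σT⁴/(1−α).
σT⁴ = 5.67×10⁻⁸·(390)⁴ = 1312 W/m².
S = 4·1312/0.6 = 8745 W/m².

8740 W/m²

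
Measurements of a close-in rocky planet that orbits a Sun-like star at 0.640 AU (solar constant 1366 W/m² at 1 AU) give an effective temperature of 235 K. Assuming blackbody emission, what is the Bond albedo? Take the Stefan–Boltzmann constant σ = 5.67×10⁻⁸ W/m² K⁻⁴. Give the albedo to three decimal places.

Irradiance scales as 1/d², so S = 1366 W/m² × (1/0.640)² = 3335 W/m².
Rearranging the radiative balance, α = 1 − 4σT⁴/S.
4σT⁴ = 4·5.67×10⁻⁸·(235)⁴ = 691.7 W/m².
1−α = 691.7/3335 = 0.2074, so α = 0.7926.

0.793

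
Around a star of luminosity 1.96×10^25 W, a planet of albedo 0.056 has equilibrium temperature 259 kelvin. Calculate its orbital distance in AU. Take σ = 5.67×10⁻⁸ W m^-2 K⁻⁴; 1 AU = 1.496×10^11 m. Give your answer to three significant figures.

Energy balance gives S = 4σT⁴/(1−α) = 1081 W m^-2.
S = L/(4πd²) → d = √(L/4πS) = √(1.96×10^25/(4π·1081)) = 3.798×10^10 m = 0.2539 AU.

0.254 AU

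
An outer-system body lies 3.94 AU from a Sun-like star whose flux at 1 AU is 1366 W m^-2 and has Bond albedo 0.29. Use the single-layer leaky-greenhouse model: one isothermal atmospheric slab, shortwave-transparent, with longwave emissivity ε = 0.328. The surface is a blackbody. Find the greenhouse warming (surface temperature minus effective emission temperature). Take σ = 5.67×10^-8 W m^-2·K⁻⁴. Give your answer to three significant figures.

Irradiance scales as 1/d², so S = 1366 W m^-2 × (1/3.94)² = 88.00 W m^-2.
At the top of the atmosphere, σT_e⁴ = S(1−α)/4 = 15.62 W m^-2, giving T_e = 128.8 K.
The surface balance (absorbed SW + ε·downward IR = σT_s⁴) with T_a⁴ = T_s⁴/2 reduces to T_s = T_e·[2/(2−ε)]^¼ = 134.7 K.
Greenhouse warming: T_s − T_e = 5.900 K.

5.90 K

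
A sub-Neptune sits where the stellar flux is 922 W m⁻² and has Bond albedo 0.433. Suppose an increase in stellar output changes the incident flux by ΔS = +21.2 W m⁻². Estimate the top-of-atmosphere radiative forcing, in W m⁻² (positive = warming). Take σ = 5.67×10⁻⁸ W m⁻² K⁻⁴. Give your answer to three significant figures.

ΔF = Δ[S(1−α)]/4 = (1−0.433)·+21.2/4 = 3.005 W m⁻².

3.01 W m⁻²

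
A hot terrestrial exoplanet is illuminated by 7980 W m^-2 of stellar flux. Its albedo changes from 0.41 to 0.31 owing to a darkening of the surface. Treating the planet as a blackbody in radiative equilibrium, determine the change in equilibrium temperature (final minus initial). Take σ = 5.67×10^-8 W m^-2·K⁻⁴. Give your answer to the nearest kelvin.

Initial: T₁ = [S(1−0.41)/(4σ)]^(1/4) = 379.6 K.
Final:   T₂ = [S(1−0.31)/(4σ)]^(1/4) = 394.7 K.
Change: 394.7 − 379.6 = 15.15 K.

15 kelvin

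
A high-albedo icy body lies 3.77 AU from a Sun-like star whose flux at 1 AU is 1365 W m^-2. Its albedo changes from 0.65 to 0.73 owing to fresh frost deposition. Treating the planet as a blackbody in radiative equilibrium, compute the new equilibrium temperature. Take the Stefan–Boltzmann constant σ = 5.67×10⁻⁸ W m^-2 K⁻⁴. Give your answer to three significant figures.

103 K

By the inverse-square law, S = 1365/3.77² = 96.04 W m^-2.
T₂ = [S(1−α₂)/(4σ)]^(1/4) = [96.04·0.27/(4σ)]^(1/4) = 103.4 K.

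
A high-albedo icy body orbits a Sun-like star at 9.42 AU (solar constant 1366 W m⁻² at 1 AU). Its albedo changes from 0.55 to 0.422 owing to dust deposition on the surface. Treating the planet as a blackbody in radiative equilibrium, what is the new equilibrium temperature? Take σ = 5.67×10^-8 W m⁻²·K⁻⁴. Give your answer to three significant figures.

79.1 K

By the inverse-square law, S = 1366/9.42² = 15.39 W m⁻².
New equilibrium: T₂ = [(1−0.422)·15.39/(4σ)]^(1/4) = 79.14 K.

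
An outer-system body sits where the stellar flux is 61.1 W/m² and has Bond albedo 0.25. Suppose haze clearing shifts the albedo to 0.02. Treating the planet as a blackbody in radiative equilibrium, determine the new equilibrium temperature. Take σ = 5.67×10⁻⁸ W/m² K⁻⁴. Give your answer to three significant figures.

New equilibrium: T₂ = [(1−0.02)·61.10/(4σ)]^(1/4) = 127.5 K.

127 kelvin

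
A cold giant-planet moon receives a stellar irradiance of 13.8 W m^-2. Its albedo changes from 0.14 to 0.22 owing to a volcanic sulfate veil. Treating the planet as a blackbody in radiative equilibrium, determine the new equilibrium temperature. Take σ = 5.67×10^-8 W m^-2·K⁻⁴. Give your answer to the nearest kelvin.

T₂ = [S(1−α₂)/(4σ)]^(1/4) = [13.80·0.78/(4σ)]^(1/4) = 83.00 K.

83 kelvin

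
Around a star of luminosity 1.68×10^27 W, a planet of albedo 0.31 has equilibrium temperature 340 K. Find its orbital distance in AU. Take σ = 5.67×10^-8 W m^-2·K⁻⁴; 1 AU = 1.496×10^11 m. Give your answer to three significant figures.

Energy balance gives S = 4σT⁴/(1−α) = 4392 W m^-2.
S = L/(4πd²) → d = √(L/4πS) = √(1.68×10^27/(4π·4392)) = 1.745×10^11 m = 1.166 AU.

1.17 AU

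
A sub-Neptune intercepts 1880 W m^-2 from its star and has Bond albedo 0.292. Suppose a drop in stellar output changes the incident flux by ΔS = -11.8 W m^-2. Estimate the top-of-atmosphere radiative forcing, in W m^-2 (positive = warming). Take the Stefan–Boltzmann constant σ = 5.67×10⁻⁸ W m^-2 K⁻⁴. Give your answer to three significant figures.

ΔF = Δ[S(1−α)]/4 = (1−0.292)·-11.8/4 = -2.089 W m^-2.

-2.09 W m^-2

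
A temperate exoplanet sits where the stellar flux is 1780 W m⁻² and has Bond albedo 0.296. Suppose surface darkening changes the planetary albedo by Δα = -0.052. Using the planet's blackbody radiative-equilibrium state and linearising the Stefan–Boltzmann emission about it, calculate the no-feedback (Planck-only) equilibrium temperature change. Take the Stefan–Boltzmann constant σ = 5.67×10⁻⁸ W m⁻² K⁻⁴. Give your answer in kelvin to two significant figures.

The baseline emission temperature is T_e = 272.6 K.
ΔF = −(S/4)Δα = −(1780/4)×(-0.052) = 23.14 W m⁻².
The Planck feedback parameter is 4σT_e³ = 4.596 W m⁻²/K.
So ΔT₀ = 23.14/4.596 = 5.03 K.

5.0 K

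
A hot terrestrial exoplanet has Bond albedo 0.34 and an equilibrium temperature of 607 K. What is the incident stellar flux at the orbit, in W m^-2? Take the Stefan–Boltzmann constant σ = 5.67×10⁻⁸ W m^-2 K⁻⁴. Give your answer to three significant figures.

46700 W m^-2

Invert the energy balance for S: S = 4σT⁴/(1−α).
The emitted flux is σT⁴ = 7697 W m^-2.
So S = 4×7697/(1−0.34) = 46650 W m^-2.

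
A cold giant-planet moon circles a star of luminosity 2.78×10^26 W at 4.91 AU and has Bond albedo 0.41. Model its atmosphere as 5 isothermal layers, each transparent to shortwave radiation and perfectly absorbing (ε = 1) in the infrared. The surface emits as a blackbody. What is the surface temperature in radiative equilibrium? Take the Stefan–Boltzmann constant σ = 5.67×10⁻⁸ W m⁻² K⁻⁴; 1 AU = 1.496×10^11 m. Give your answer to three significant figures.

159 K

d = 4.91 × 1.496×10^11 m = 7.345×10^11 m.
Flux at the orbit: S = L/(4πd²) = 2.78×10^26/(4π·(7.35×10^11)²) = 41.00 W m⁻².
Top-of-atmosphere balance: σT_e⁴ = S(1−α)/4 = 6.048 W m⁻² → T_e = 101.6 K.
Layer-by-layer balance gives σT_s⁴ = (N+1)σT_e⁴, so T_s = 6^¼·101.6 = 159.1 K.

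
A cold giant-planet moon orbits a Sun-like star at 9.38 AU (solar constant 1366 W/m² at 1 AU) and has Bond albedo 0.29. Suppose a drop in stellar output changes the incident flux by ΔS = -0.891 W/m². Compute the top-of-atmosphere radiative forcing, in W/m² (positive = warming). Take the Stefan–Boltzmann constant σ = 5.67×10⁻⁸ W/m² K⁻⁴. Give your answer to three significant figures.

-0.158 W/m²

Irradiance scales as 1/d², so S = 1366 W/m² × (1/9.38)² = 15.53 W/m².
ΔF = Δ[S(1−α)]/4 = (1−0.29)·-0.891/4 = -0.1582 W/m².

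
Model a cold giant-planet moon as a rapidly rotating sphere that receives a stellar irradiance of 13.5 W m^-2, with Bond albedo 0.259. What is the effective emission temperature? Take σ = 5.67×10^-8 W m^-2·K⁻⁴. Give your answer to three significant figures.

Averaging over the sphere, the absorbed flux is S(1−α)/4 = 2.501 W m^-2.
Set σT⁴ = 2.501 → T = (2.501/σ)^(1/4) = 81.49 K.

81.5 K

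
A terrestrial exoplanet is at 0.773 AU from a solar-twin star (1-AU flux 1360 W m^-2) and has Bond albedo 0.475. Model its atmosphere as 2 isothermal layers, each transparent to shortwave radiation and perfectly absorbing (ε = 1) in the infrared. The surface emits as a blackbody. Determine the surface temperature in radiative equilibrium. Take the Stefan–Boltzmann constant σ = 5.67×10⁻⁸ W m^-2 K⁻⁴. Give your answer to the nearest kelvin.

355 kelvin

Flux at the orbit: S = 1360/(0.773)² = 2276 W m^-2.
The effective emission temperature is T_e = [S(1−α)/(4σ)]^¼ = 269.4 K.
With N = 2 opaque layers, T_s = (N+1)^(1/4)·T_e = 3^(1/4)·269.4 = 354.6 K.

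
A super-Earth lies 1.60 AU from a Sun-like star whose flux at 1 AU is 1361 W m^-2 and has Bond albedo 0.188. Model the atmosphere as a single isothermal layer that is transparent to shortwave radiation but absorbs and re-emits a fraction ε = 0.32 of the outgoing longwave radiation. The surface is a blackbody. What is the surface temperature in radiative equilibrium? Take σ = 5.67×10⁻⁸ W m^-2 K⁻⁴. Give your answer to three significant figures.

Flux at the orbit: S = 1361/(1.60)² = 531.6 W m^-2.
The planet radiates to space at T_e = [S(1−α)/(4σ)]^(1/4) = 208.9 K.
For a single slab of emissivity ε, T_s⁴ = 2T_e⁴/(2−ε); thus T_s = 208.9·(1.19)^(1/4) = 218.2 K.

218 K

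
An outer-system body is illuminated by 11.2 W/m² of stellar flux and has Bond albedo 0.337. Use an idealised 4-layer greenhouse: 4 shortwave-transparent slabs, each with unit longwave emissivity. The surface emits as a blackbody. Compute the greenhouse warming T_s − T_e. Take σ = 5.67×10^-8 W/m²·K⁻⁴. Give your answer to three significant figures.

OLR = S(1−α)/4 = 1.856 W/m²; the top layer radiates at T_e = 75.64 K.
Surface: T_s = (5)^¼·T_e = 113.1 K.
So the greenhouse effect raises the surface by 113.1 − 75.64 = 37.47 K.

37.5 kelvin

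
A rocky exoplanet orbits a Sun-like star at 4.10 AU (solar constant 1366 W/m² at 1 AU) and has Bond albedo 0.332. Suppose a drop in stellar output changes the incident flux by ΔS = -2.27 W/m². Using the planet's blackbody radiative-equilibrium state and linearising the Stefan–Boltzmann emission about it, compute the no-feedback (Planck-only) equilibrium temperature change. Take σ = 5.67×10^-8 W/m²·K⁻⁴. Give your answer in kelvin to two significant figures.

-0.87 K

By the inverse-square law, S = 1366/4.10² = 81.26 W/m².
Reference equilibrium: T_e = [S(1−α)/(4σ)]^(1/4) = 124.4 K.
ΔF = Δ[S(1−α)]/4 = (1−0.332)·-2.27/4 = -0.3791 W/m².
Linearising σT⁴ gives d(σT⁴)/dT = 4σT_e³ = 0.4364 W/m² per K.
ΔT₀ = ΔF/λ_P = -0.3791/0.4364 = -0.869 K.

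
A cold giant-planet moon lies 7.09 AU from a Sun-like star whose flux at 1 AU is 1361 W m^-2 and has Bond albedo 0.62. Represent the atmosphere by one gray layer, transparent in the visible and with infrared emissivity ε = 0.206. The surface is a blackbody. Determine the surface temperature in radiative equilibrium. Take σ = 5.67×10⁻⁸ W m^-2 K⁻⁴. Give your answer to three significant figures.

84.3 K

Irradiance scales as 1/d², so S = 1361 W m^-2 × (1/7.09)² = 27.07 W m^-2.
Effective emission temperature (TOA balance): σT_e⁴ = S(1−α)/4 = 2.572 W m^-2 → T_e = 82.07 K.
The surface balance (absorbed SW + ε·downward IR = σT_s⁴) with T_a⁴ = T_s⁴/2 reduces to T_s = T_e·[2/(2−ε)]^¼ = 84.33 K.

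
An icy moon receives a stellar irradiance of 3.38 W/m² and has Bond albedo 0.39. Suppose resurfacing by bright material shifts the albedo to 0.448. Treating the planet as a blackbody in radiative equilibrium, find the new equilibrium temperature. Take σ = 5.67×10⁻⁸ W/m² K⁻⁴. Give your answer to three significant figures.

53.6 K

T₂ = [S(1−α₂)/(4σ)]^(1/4) = [3.380·0.552/(4σ)]^(1/4) = 53.56 K.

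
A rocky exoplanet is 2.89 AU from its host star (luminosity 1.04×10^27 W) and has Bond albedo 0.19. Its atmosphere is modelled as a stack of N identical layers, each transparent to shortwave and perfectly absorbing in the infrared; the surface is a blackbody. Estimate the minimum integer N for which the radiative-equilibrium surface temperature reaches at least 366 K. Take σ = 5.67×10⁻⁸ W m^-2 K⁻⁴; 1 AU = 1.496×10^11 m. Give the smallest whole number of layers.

11

Orbital distance: d = 2.89 AU = 4.323×10^11 m.
Spreading L over a sphere of radius d: S = 1.04×10^27/(4π·4.32×10^11²) = 442.8 W m^-2.
OLR = S(1−α)/4 = 89.66 W m^-2; the top layer radiates at T_e = 199.4 K.
Since T_s⁴ = (N+1)T_e⁴, we need N ≥ (T_s/T_e)⁴ − 1 = 10.348.
So N ≥ 10.348; the smallest integer is N = 11.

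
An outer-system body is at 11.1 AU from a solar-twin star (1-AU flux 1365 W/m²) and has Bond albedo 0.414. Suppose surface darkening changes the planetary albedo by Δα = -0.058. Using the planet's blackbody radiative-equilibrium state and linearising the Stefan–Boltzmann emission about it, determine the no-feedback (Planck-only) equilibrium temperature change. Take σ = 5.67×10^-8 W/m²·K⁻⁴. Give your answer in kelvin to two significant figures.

1.8 kelvin

Irradiance scales as 1/d², so S = 1365 W/m² × (1/11.1)² = 11.08 W/m².
Unperturbed T_e = [11.08·(1−0.414)/(4σ)]^¼ = 73.15 K.
TOA radiative forcing: ΔF = −S·Δα/4 = −11.08·(-0.058)/4 = 0.1606 W/m².
Linearising σT⁴ gives d(σT⁴)/dT = 4σT_e³ = 0.08876 W/m² per K.
Hence the no-feedback warming is ΔF/(4σT_e³) = 1.81 K.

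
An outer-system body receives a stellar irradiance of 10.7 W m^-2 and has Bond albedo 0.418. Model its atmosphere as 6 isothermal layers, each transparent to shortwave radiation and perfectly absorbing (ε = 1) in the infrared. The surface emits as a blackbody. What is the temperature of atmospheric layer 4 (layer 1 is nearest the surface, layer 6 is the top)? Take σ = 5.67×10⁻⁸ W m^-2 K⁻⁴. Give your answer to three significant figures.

The effective emission temperature is T_e = [S(1−α)/(4σ)]^¼ = 72.39 K.
In the N-layer model, layer k (counted from the surface) has T_k = (N+1−k)^(1/4)·T_e.
With k = 4: T_4 = (6+1−4)^¼·72.39 K = 95.27 K.

95.3 K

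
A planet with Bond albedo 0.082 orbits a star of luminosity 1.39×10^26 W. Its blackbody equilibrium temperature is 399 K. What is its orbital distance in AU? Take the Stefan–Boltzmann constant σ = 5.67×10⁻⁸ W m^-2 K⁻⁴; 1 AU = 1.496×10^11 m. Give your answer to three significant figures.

Required flux: S = 4σT⁴/(1−α) = 6262 W m^-2.
S = L/(4πd²) → d = √(L/4πS) = √(1.39×10^26/(4π·6262)) = 4.203×10^10 m = 0.2809 AU.

0.281 AU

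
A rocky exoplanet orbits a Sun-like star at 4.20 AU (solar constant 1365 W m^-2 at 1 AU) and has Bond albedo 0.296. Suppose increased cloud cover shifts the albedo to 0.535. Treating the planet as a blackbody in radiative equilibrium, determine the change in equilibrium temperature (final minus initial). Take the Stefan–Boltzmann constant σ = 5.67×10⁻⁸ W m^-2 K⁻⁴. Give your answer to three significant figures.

-12.3 K

By the inverse-square law, S = 1365/4.20² = 77.38 W m^-2.
Before: T₁ = [77.38·0.704/(4σ)]^(1/4) = 124.5 K.
After:  T₂ = [77.38·0.465/(4σ)]^(1/4) = 112.2 K.
Change: 112.2 − 124.5 = -12.26 K.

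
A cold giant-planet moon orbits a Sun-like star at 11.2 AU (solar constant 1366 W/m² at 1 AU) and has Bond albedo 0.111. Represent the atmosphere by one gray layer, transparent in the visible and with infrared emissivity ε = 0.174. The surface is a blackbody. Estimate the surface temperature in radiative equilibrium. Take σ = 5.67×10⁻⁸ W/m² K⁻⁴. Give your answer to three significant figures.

82.7 K

Irradiance scales as 1/d², so S = 1366 W/m² × (1/11.2)² = 10.89 W/m².
At the top of the atmosphere, σT_e⁴ = S(1−α)/4 = 2.420 W/m², giving T_e = 80.83 K.
Surface balance with a leaky layer gives σT_s⁴ = σT_e⁴·2/(2−ε), so T_s = T_e·[2/(2−0.174)]^(1/4) = 82.69 K.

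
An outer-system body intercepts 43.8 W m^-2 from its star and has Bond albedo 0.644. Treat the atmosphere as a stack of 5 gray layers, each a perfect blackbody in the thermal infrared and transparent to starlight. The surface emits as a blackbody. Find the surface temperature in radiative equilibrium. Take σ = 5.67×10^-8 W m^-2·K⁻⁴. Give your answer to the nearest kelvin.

The effective emission temperature is T_e = [S(1−α)/(4σ)]^¼ = 91.06 K.
Layer-by-layer balance gives σT_s⁴ = (N+1)σT_e⁴, so T_s = 6^¼·91.06 = 142.5 K.

143 kelvin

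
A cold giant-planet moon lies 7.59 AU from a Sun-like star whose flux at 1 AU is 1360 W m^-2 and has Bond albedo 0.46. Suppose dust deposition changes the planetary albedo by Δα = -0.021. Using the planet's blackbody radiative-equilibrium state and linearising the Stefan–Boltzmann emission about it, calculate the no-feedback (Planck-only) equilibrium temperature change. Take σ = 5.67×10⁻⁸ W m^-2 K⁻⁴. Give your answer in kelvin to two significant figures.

Flux at the orbit: S = 1360/(7.59)² = 23.61 W m^-2.
Unperturbed T_e = [23.61·(1−0.46)/(4σ)]^¼ = 86.59 K.
ΔF = −(S/4)Δα = −(23.61/4)×(-0.021) = 0.1239 W m^-2.
The Planck feedback parameter is 4σT_e³ = 0.1472 W m^-2/K.
Hence the no-feedback warming is ΔF/(4σT_e³) = 0.842 K.

0.84 kelvin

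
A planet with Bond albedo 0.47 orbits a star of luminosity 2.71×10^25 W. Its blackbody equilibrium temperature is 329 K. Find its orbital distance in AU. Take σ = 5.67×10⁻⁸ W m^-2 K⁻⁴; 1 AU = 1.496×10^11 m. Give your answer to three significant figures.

0.139 AU

The flux needed for this T is 4σT⁴/(1−0.47) = 5014 W m^-2.
Then d = [L/(4πS)]^(1/2) = 2.074×10^10 m, i.e. 0.1386 AU.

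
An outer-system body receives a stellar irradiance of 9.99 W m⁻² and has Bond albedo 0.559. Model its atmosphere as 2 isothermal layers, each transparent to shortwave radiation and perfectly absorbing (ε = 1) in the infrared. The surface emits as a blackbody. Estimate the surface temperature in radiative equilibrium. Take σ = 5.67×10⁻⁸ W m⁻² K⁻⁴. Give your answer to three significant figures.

Top-of-atmosphere balance: σT_e⁴ = S(1−α)/4 = 1.101 W m⁻² → T_e = 66.39 K.
Layer-by-layer balance gives σT_s⁴ = (N+1)σT_e⁴, so T_s = 3^¼·66.39 = 87.37 K.

87.4 K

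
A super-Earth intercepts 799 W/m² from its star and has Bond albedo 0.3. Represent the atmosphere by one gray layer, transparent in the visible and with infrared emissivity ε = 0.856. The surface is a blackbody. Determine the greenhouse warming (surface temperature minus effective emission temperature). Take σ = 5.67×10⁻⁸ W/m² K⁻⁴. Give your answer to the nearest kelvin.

Effective emission temperature (TOA balance): σT_e⁴ = S(1−α)/4 = 139.8 W/m² → T_e = 222.8 K.
The surface balance (absorbed SW + ε·downward IR = σT_s⁴) with T_a⁴ = T_s⁴/2 reduces to T_s = T_e·[2/(2−ε)]^¼ = 256.2 K.
Greenhouse warming: T_s − T_e = 33.40 K.

33 K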